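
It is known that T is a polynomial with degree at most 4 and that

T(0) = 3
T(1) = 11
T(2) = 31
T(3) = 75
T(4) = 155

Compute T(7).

First differences: 8, 20, 44, 80. Second differences: 12, 24, 36. Third differences: 12, 12.
Level-3 differences are constant, so T has degree 3.
Fitting a degree-3 polynomial gives T(m) = 2m³ + 6m + 3.
Then T(7) = 731.

731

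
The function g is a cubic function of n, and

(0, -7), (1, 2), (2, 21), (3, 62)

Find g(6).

Write g(n) = an³ + bn² + cn + d; the 4 given values yield a linear system in the 4 coefficients.
Solving, g(n) = 2n³ - n² + 8n - 7.
Then g(6) = 437.

437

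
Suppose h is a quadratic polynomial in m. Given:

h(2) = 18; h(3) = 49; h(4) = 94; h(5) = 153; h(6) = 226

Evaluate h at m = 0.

-2

Write h(m) = am² + bm + c; the 5 given values yield a linear system in the 3 coefficients.
Solving, h(m) = 7m² - 4m - 2.
Then h(0) = -2.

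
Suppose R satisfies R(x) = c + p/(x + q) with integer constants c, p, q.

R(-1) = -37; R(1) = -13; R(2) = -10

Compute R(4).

-7

(R(x) − c)(x + q) = p for each data point; the three points give a linear system in c and q, then p follows.
Solving: c = -1, q = 2, p = -36, so R(x) = -1 − 36/(x + 2).
Then R(4) = -1 − 36/6 = -7.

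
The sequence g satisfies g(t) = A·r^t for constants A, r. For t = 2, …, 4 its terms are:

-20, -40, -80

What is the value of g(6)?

Consecutive ratio: -40/(-20) = 2, and -80/(-40) = 2, so r = 2.
Then A·2^2 = -20 gives A = -5, and g(t) = -5·2^t.
g(6) = -5·2^6 = -320.

-320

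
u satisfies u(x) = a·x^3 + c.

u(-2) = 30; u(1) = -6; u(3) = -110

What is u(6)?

-866

From u(-2) = 30 and u(1) = -6: -8a + c = 30 and 1a + c = -6.
Subtracting: 9a = -36, so a = -4; then c = 30 − (-4)·(-8) = -2.
So u(x) = -4x³ − 2, and u(6) = -866.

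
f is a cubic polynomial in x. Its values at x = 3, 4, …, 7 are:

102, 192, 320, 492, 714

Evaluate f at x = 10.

First differences: 90, 128, 172, 222. Second differences: 38, 44, 50. Third differences: 6, 6.
Level-3 differences are constant, so f has degree 3.
Fitting a degree-3 polynomial gives f(x) = x³ + 7x² + 4x.
Then f(10) = 1740.

1740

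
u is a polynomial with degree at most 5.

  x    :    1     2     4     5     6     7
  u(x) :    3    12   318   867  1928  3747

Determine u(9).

10883

Write u(x) = ax^5 + bx^4 + cx³ + dx² + ex + p; the 6 given values yield a linear system in the 6 coefficients.
Solving, the leading coefficient vanishes, and u(x) = 2x^4 - 3x³ - x² + 3x + 2.
Then u(9) = 10883.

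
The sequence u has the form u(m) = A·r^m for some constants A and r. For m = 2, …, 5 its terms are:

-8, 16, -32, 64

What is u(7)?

Consecutive ratio: 16/(-8) = -2, and -32/16 = -2, so r = -2.
Then A·(-2)^2 = -8 gives A = -2, and u(m) = -2·(-2)^m.
u(7) = -2·(-2)^7 = 256.

256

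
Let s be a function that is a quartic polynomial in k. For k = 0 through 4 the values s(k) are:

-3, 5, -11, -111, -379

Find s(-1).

1

Write s(k) = ak^4 + bk³ + ck² + dk + e; the 5 given values yield a linear system in the 5 coefficients.
Solving, s(k) = -k^4 - 4k³ + 7k² + 6k - 3.
Then s(-1) = 1.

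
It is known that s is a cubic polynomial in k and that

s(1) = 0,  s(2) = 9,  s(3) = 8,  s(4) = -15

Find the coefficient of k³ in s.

-2

Write s(k) = ak³ + bk² + ck + d; the 4 given values yield a linear system in the 4 coefficients.
Solving, s(k) = -2k³ + 7k² + 2k - 7.
The coefficient of k³ is -2.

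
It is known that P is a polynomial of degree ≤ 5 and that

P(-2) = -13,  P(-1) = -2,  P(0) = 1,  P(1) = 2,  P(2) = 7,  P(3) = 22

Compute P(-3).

Write P(m) = am^5 + bm^4 + cm³ + dm² + em + p; the 6 given values yield a linear system in the 6 coefficients.
Solving, the top 2 coefficients vanish, and P(m) = m³ - m² + m + 1.
Then P(-3) = -38.

-38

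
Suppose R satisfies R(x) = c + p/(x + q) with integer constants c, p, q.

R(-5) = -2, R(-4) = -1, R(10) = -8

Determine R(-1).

14

(R(x) − c)(x + q) = p for each data point; the three points give a linear system in c and q, then p follows.
Solving: c = -6, q = 0, p = -20, so R(x) = -6 − 20/(x + 0).
Then R(-1) = -6 − 20/(-1) = 14.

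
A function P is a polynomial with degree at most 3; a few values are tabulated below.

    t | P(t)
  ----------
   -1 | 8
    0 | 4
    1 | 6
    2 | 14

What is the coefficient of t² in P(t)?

First differences: -4, 2, 8. Second differences: 6, 6.
Level-2 differences are constant, so P has degree 2.
Fitting a degree-2 polynomial gives P(t) = 3t² - t + 4.
The coefficient of t² is 3.

3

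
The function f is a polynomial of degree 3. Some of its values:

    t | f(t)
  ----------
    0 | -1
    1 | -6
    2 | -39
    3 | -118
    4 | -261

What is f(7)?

First differences: -5, -33, -79, -143. Second differences: -28, -46, -64. Third differences: -18, -18.
Level-3 differences are constant, so f has degree 3.
Fitting a degree-3 polynomial gives f(t) = -3t³ - 5t² + 3t - 1.
Then f(7) = -1254.

-1254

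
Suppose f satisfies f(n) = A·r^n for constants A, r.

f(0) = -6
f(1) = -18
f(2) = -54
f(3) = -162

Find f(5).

-1458

Consecutive ratio: -18/(-6) = 3, and -54/(-18) = 3, so r = 3.
Then A·3^0 = -6 gives A = -6, and f(n) = -6·3^n.
f(5) = -6·3^5 = -1458.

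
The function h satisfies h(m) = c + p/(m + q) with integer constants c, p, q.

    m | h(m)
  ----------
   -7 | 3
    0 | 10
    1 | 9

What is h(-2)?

18

(h(m) − c)(m + q) = p for each data point; the three points give a linear system in c and q, then p follows.
Solving: c = 6, q = 3, p = 12, so h(m) = 6 + 12/(m + 3).
Then h(-2) = 6 + 12/1 = 18.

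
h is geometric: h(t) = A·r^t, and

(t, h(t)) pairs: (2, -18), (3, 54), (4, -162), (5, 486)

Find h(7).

4374

Consecutive ratio: 54/(-18) = -3, and -162/54 = -3, so r = -3.
Then A·(-3)^2 = -18 gives A = -2, and h(t) = -2·(-3)^t.
h(7) = -2·(-3)^7 = 4374.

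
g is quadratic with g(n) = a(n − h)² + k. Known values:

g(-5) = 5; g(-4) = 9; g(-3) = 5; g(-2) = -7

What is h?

First differences 4, -4, -12; second difference -8 = 2a, so a = -4.
Expanding, the n-coefficient is −2ah = 8h; matching it to the data gives h = -4, and then k = 9.
So g(n) = -4(n + 4)² + 9.
Hence h = -4.

-4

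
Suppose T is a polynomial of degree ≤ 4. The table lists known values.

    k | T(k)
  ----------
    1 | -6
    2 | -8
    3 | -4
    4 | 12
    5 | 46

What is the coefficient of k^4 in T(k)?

0

First differences: -2, 4, 16, 34. Second differences: 6, 12, 18. Third differences: 6, 6.
Level-3 differences are constant, so T has degree 3.
Fitting a degree-3 polynomial gives T(k) = k³ - 3k² - 4.
The coefficient of k^4 is 0.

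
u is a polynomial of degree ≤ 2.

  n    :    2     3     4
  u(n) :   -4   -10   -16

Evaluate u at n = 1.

2

First differences: -6, -6.
Level-1 differences are constant, so u has degree 1.
Fitting a degree-1 polynomial gives u(n) = -6n + 8.
Then u(1) = 2.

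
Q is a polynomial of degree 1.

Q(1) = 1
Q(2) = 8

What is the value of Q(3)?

Write Q(m) = am + b; the 2 given values yield a linear system in the 2 coefficients.
Solving, Q(m) = 7m - 6.
Then Q(3) = 15.

15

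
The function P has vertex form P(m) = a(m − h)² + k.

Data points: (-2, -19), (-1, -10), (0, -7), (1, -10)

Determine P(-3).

First differences 9, 3, -3; second difference -6 = 2a, so a = -3.
Expanding, the m-coefficient is −2ah = 6h; matching it to the data gives h = 0, and then k = -7.
So P(m) = -3(m + 0)² − 7.
P(-3) = -3·(-3)² − 7 = -34.

-34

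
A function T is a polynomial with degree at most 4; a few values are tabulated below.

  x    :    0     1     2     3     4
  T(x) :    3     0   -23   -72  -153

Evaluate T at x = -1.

Write T(x) = ax^4 + bx³ + cx² + dx + e; the 5 given values yield a linear system in the 5 coefficients.
Solving, the leading coefficient vanishes, and T(x) = -x³ - 7x² + 5x + 3.
Then T(-1) = -8.

-8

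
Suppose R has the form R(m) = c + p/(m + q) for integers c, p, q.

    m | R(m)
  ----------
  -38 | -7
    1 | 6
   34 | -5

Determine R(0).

(R(m) − c)(m + q) = p for each data point; the three points give a linear system in c and q, then p follows.
Solving: c = -6, q = 2, p = 36, so R(m) = -6 + 36/(m + 2).
Then R(0) = -6 + 36/2 = 12.

12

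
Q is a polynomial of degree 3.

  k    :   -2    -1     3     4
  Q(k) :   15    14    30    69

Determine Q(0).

Write Q(k) = ak³ + bk² + ck + d; the 4 given values yield a linear system in the 4 coefficients.
Solving, Q(k) = k³ + k² - 5k + 9.
Then Q(0) = 9.

9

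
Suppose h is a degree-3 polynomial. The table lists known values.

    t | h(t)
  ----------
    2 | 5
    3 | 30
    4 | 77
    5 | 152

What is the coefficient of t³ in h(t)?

Write h(t) = at³ + bt² + ct + d; the 4 given values yield a linear system in the 4 coefficients.
Solving, h(t) = t³ + 2t² - 4t - 3.
The coefficient of t³ is 1.

1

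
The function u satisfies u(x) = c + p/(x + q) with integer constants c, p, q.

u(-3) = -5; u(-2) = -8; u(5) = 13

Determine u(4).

(u(x) − c)(x + q) = p for each data point; the three points give a linear system in c and q, then p follows.
Solving: c = 4, q = -1, p = 36, so u(x) = 4 + 36/(x − 1).
Then u(4) = 4 + 36/3 = 16.

16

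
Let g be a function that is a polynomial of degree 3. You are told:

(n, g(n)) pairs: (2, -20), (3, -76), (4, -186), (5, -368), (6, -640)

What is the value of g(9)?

-2176

Write g(n) = an³ + bn² + cn + d; the 5 given values yield a linear system in the 4 coefficients.
Solving, g(n) = -3n³ + n + 2.
Then g(9) = -2176.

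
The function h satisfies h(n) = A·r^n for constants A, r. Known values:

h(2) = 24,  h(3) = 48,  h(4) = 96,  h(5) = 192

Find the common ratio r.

2

Consecutive ratio: 48/24 = 2, and 96/48 = 2, so r = 2.
Then A·2^2 = 24 gives A = 6, and h(n) = 6·2^n.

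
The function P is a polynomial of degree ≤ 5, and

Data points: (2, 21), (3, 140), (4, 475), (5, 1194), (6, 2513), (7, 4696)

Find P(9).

12950

First differences: 119, 335, 719, 1319, 2183. Second differences: 216, 384, 600, 864. Third differences: 168, 216, 264. Fourth differences: 48, 48.
Level-4 differences are constant, so P has degree 4.
Fitting a degree-4 polynomial gives P(x) = 2x^4 - 2x² - x - 1.
Then P(9) = 12950.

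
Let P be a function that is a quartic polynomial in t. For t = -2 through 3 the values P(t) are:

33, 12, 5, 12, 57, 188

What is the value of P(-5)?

First differences: -21, -7, 7, 45, 131. Second differences: 14, 14, 38, 86. Third differences: 0, 24, 48. Fourth differences: 24, 24.
Level-4 differences are constant, so P has degree 4.
Fitting a degree-4 polynomial gives P(t) = t^4 + 2t³ + 6t² - 2t + 5.
Then P(-5) = 540.

540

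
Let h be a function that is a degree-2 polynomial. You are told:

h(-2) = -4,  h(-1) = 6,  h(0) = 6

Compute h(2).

Write h(n) = an² + bn + c; the 3 given values yield a linear system in the 3 coefficients.
Solving, h(n) = -5n² - 5n + 6.
Then h(2) = -24.

-24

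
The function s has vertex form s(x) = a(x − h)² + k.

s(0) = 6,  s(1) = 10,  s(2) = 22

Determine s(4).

First differences 4, 12; second difference 8 = 2a, so a = 4.
Expanding, the x-coefficient is −2ah = -8h; matching it to the data gives h = 0, and then k = 6.
So s(x) = 4(x + 0)² + 6.
s(4) = 4·4² + 6 = 70.

70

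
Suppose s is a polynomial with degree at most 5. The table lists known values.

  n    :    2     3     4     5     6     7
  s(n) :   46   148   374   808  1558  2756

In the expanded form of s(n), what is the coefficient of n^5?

0

Write s(n) = an^5 + bn^4 + cn³ + dn² + en + p; the 6 given values yield a linear system in the 6 coefficients.
Solving, the leading coefficient vanishes, and s(n) = n^4 + 7n² + 2n - 2.
The coefficient of n^5 is 0.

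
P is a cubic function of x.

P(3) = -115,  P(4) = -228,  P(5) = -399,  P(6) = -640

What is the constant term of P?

-4

Write P(x) = ax³ + bx² + cx + d; the 4 given values yield a linear system in the 4 coefficients.
Solving, P(x) = -2x³ - 5x² - 4x - 4.
The constant term is P(0) = -4.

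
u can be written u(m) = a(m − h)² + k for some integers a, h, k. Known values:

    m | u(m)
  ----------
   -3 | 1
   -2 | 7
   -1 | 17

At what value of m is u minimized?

-4

First differences 6, 10; second difference 4 = 2a, so a = 2.
Expanding, the m-coefficient is −2ah = -4h; matching it to the data gives h = -4, and then k = -1.
So u(m) = 2(m + 4)² − 1.
Hence h = -4.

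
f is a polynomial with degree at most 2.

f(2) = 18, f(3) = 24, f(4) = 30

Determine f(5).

Write f(t) = at² + bt + c; the 3 given values yield a linear system in the 3 coefficients.
Solving, the leading coefficient vanishes, and f(t) = 6t + 6.
Then f(5) = 36.

36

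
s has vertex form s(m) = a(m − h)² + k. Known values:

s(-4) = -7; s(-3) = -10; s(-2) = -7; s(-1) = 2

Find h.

First differences -3, 3, 9; second difference 6 = 2a, so a = 3.
Expanding, the m-coefficient is −2ah = -6h; matching it to the data gives h = -3, and then k = -10.
So s(m) = 3(m + 3)² − 10.
Hence h = -3.

-3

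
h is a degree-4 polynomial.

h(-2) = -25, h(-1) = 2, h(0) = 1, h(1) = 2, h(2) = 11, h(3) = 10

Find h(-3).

-134

First differences: 27, -1, 1, 9, -1. Second differences: -28, 2, 8, -10. Third differences: 30, 6, -18. Fourth differences: -24, -24.
Level-4 differences are constant, so h has degree 4.
Fitting a degree-4 polynomial gives h(x) = -x^4 + 3x³ + 2x² - 3x + 1.
Then h(-3) = -134.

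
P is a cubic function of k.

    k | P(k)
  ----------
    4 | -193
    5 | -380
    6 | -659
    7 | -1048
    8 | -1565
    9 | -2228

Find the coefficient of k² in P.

-1

Write P(k) = ak³ + bk² + ck + d; the 6 given values yield a linear system in the 4 coefficients.
Solving, P(k) = -3k³ - k² + 5k - 5.
The coefficient of k² is -1.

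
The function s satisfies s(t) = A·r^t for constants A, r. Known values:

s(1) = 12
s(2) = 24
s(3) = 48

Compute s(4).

96

Consecutive ratio: 24/12 = 2, and 48/24 = 2, so r = 2.
Then A·2^1 = 12 gives A = 6, and s(t) = 6·2^t.
s(4) = 6·2^4 = 96.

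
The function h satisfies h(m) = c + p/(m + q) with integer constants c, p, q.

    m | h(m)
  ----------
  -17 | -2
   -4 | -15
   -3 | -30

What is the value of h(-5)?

-10

(h(m) − c)(m + q) = p for each data point; the three points give a linear system in c and q, then p follows.
Solving: c = 0, q = 2, p = 30, so h(m) = 30/(m + 2).
Then h(-5) = 0 + 30/(-3) = -10.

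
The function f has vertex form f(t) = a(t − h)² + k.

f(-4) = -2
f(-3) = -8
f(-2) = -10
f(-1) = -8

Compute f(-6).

First differences -6, -2, 2; second difference 4 = 2a, so a = 2.
Expanding, the t-coefficient is −2ah = -4h; matching it to the data gives h = -2, and then k = -10.
So f(t) = 2(t + 2)² − 10.
f(-6) = 2·(-4)² − 10 = 22.

22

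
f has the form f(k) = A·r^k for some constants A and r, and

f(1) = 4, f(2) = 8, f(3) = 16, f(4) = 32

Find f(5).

Consecutive ratio: 8/4 = 2, and 16/8 = 2, so r = 2.
Then A·2^1 = 4 gives A = 2, and f(k) = 2·2^k.
f(5) = 2·2^5 = 64.

64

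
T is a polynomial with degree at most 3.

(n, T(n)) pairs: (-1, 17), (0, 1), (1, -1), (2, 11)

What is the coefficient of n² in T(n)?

Write T(n) = an³ + bn² + cn + d; the 4 given values yield a linear system in the 4 coefficients.
Solving, the leading coefficient vanishes, and T(n) = 7n² - 9n + 1.
The coefficient of n² is 7.

7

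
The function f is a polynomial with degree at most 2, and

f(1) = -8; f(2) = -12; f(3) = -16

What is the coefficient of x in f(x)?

-4

First differences: -4, -4.
Level-1 differences are constant, so f has degree 1.
Fitting a degree-1 polynomial gives f(x) = -4x - 4.
The coefficient of x is -4.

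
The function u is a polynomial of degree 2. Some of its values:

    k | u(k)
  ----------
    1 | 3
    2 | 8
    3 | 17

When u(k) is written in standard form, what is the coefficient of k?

Write u(k) = ak² + bk + c; the 3 given values yield a linear system in the 3 coefficients.
Solving, u(k) = 2k² - k + 2.
The coefficient of k is -1.

-1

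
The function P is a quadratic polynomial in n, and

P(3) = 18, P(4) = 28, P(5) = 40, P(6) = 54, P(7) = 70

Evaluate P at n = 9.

108

Write P(n) = an² + bn + c; the 5 given values yield a linear system in the 3 coefficients.
Solving, P(n) = n² + 3n.
Then P(9) = 108.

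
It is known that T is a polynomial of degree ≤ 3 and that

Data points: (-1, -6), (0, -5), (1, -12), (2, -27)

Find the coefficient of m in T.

Write T(m) = am³ + bm² + cm + d; the 4 given values yield a linear system in the 4 coefficients.
Solving, the leading coefficient vanishes, and T(m) = -4m² - 3m - 5.
The coefficient of m is -3.

-3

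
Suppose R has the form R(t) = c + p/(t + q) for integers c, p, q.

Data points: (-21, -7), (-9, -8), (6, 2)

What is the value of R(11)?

(R(t) − c)(t + q) = p for each data point; the three points give a linear system in c and q, then p follows.
Solving: c = -6, q = -3, p = 24, so R(t) = -6 + 24/(t − 3).
Then R(11) = -6 + 24/8 = -3.

-3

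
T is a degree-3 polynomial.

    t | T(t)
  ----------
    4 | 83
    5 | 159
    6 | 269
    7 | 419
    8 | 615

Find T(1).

-1

First differences: 76, 110, 150, 196. Second differences: 34, 40, 46. Third differences: 6, 6.
Level-3 differences are constant, so T has degree 3.
Fitting a degree-3 polynomial gives T(t) = t³ + 2t² - 3t - 1.
Then T(1) = -1.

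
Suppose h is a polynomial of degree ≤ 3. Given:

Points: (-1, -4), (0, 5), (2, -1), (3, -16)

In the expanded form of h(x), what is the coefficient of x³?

Write h(x) = ax³ + bx² + cx + d; the 4 given values yield a linear system in the 4 coefficients.
Solving, the leading coefficient vanishes, and h(x) = -4x² + 5x + 5.
The coefficient of x³ is 0.

0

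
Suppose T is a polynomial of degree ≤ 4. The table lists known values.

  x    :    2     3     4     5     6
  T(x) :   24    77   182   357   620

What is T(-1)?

-3

First differences: 53, 105, 175, 263. Second differences: 52, 70, 88. Third differences: 18, 18.
Level-3 differences are constant, so T has degree 3.
Fitting a degree-3 polynomial gives T(x) = 3x³ - x² + x + 2.
Then T(-1) = -3.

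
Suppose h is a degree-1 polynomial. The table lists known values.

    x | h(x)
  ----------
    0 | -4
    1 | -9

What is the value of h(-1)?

Write h(x) = ax + b; the 2 given values yield a linear system in the 2 coefficients.
Solving, h(x) = -5x - 4.
Then h(-1) = 1.

1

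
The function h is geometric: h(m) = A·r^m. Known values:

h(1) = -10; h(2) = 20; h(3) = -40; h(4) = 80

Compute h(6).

Consecutive ratio: 20/(-10) = -2, and -40/20 = -2, so r = -2.
Then A·(-2)^1 = -10 gives A = 5, and h(m) = 5·(-2)^m.
h(6) = 5·(-2)^6 = 320.

320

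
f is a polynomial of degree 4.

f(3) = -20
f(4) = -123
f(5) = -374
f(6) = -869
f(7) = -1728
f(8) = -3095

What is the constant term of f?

Write f(t) = at^4 + bt³ + ct² + dt + e; the 6 given values yield a linear system in the 5 coefficients.
Solving, f(t) = -t^4 + 2t³ - t² + 5t + 1.
The constant term is f(0) = 1.

1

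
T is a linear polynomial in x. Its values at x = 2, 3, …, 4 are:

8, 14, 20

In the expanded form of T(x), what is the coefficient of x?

First differences: 6, 6.
Level-1 differences are constant, so T has degree 1.
Fitting a degree-1 polynomial gives T(x) = 6x - 4.
The coefficient of x is 6.

6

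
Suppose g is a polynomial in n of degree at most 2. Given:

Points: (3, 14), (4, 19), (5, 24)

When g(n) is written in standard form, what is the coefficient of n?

5

Write g(n) = an² + bn + c; the 3 given values yield a linear system in the 3 coefficients.
Solving, the leading coefficient vanishes, and g(n) = 5n - 1.
The coefficient of n is 5.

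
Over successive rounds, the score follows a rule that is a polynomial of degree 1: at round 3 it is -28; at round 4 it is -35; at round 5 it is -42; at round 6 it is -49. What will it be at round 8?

Write the value at n as h(n).
First differences: -7, -7, -7.
Level-1 differences are constant, so h has degree 1.
Fitting a degree-1 polynomial gives h(n) = -7n - 7.
Then h(8) = -63.

-63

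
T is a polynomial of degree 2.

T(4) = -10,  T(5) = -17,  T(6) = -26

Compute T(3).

Write T(x) = ax² + bx + c; the 3 given values yield a linear system in the 3 coefficients.
Solving, T(x) = -x² + 2x - 2.
Then T(3) = -5.

-5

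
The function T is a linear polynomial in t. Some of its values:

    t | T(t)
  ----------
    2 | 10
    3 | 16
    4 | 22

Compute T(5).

Write T(t) = at + b; the 3 given values yield a linear system in the 2 coefficients.
Solving, T(t) = 6t - 2.
Then T(5) = 28.

28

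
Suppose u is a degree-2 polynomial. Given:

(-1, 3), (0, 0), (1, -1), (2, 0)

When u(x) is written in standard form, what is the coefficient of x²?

1

First differences: -3, -1, 1. Second differences: 2, 2.
Level-2 differences are constant, so u has degree 2.
Fitting a degree-2 polynomial gives u(x) = x² - 2x.
The coefficient of x² is 1.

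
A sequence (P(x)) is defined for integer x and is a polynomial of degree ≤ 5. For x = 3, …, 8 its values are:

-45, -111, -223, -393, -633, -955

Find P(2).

-13

First differences: -66, -112, -170, -240, -322. Second differences: -46, -58, -70, -82. Third differences: -12, -12, -12.
Level-3 differences are constant, so P has degree 3.
Fitting a degree-3 polynomial gives P(x) = -2x³ + x² + x - 3.
Then P(2) = -13.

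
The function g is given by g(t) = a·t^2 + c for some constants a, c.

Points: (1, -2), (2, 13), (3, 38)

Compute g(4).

From g(1) = -2 and g(2) = 13: 1a + c = -2 and 4a + c = 13.
Subtracting: 3a = 15, so a = 5; then c = -2 − 5·1 = -7.
So g(t) = 5t² − 7, and g(4) = 73.

73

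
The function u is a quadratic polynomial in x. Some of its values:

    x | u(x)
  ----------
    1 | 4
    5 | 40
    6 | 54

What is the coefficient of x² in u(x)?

1

Write u(x) = ax² + bx + c; the 3 given values yield a linear system in the 3 coefficients.
Solving, u(x) = x² + 3x.
The coefficient of x² is 1.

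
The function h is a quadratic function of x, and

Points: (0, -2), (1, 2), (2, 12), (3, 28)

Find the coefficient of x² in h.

Write h(x) = ax² + bx + c; the 4 given values yield a linear system in the 3 coefficients.
Solving, h(x) = 3x² + x - 2.
The coefficient of x² is 3.

3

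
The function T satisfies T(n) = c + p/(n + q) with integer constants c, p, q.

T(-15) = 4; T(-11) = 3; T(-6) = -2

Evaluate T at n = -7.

(T(n) − c)(n + q) = p for each data point; the three points give a linear system in c and q, then p follows.
Solving: c = 6, q = 3, p = 24, so T(n) = 6 + 24/(n + 3).
Then T(-7) = 6 + 24/(-4) = 0.

0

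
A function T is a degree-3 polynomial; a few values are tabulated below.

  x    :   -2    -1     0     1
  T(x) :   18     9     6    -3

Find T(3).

-87

Write T(x) = ax³ + bx² + cx + d; the 4 given values yield a linear system in the 4 coefficients.
Solving, T(x) = -2x³ - 3x² - 4x + 6.
Then T(3) = -87.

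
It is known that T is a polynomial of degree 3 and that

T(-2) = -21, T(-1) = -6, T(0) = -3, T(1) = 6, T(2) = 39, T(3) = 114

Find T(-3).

-66

Write T(t) = at³ + bt² + ct + d; the 6 given values yield a linear system in the 4 coefficients.
Solving, T(t) = 3t³ + 3t² + 3t - 3.
Then T(-3) = -66.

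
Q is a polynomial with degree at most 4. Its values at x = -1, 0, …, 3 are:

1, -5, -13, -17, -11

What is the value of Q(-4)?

-53

Write Q(x) = ax^4 + bx³ + cx² + dx + e; the 5 given values yield a linear system in the 5 coefficients.
Solving, the leading coefficient vanishes, and Q(x) = x³ - x² - 8x - 5.
Then Q(-4) = -53.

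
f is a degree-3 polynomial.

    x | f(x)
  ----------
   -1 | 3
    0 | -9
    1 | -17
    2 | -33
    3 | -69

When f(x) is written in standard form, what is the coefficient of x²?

Write f(x) = ax³ + bx² + cx + d; the 5 given values yield a linear system in the 4 coefficients.
Solving, f(x) = -2x³ + 2x² - 8x - 9.
The coefficient of x² is 2.

2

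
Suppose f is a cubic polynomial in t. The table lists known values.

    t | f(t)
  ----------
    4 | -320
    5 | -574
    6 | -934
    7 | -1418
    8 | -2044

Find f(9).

First differences: -254, -360, -484, -626. Second differences: -106, -124, -142. Third differences: -18, -18.
Level-3 differences are constant, so f has degree 3.
Fitting a degree-3 polynomial gives f(t) = -3t³ - 8t² + t - 4.
Then f(9) = -2830.

-2830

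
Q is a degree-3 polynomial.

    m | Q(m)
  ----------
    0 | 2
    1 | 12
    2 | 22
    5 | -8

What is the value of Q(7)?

-138

Write Q(m) = am³ + bm² + cm + d; the 4 given values yield a linear system in the 4 coefficients.
Solving, Q(m) = -m³ + 3m² + 8m + 2.
Then Q(7) = -138.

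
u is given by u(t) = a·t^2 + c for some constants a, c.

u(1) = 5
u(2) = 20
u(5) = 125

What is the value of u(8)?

320

From u(1) = 5 and u(2) = 20: 1a + c = 5 and 4a + c = 20.
Subtracting: 3a = 15, so a = 5; then c = 5 − 5·1 = 0.
So u(t) = 5t² + 0, and u(8) = 320.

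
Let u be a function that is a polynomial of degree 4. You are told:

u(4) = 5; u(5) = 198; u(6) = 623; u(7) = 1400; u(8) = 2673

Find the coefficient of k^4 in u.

Write u(k) = ak^4 + bk³ + ck² + dk + e; the 5 given values yield a linear system in the 5 coefficients.
Solving, u(k) = k^4 - 2k³ - 5k² - 9k - 7.
The coefficient of k^4 is 1.

1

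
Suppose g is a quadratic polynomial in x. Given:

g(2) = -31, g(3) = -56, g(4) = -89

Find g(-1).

-4

Write g(x) = ax² + bx + c; the 3 given values yield a linear system in the 3 coefficients.
Solving, g(x) = -4x² - 5x - 5.
Then g(-1) = -4.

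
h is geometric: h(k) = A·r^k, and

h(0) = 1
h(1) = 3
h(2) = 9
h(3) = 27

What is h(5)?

Consecutive ratio: 3/1 = 3, and 9/3 = 3, so r = 3.
Then A·3^0 = 1 gives A = 1, and h(k) = 1·3^k.
h(5) = 1·3^5 = 243.

243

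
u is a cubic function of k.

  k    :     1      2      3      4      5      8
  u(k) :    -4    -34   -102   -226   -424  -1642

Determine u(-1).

Write u(k) = ak³ + bk² + ck + d; the 6 given values yield a linear system in the 4 coefficients.
Solving, u(k) = -3k³ - k² - 6k + 6.
Then u(-1) = 14.

14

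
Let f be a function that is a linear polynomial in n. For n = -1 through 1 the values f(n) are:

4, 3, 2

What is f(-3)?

6

First differences: -1, -1.
Level-1 differences are constant, so f has degree 1.
Fitting a degree-1 polynomial gives f(n) = -n + 3.
Then f(-3) = 6.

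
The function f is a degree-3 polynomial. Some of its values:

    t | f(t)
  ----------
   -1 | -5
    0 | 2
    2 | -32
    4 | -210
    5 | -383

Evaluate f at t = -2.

Write f(t) = at³ + bt² + ct + d; the 5 given values yield a linear system in the 4 coefficients.
Solving, f(t) = -2t³ - 6t² + 3t + 2.
Then f(-2) = -12.

-12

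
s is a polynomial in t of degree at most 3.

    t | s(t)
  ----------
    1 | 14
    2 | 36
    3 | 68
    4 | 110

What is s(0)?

2

First differences: 22, 32, 42. Second differences: 10, 10.
Level-2 differences are constant, so s has degree 2.
Fitting a degree-2 polynomial gives s(t) = 5t² + 7t + 2.
The constant term is s(0) = 2.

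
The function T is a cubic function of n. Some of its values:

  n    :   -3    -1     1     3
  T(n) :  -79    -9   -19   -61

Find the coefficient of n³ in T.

1

Write T(n) = an³ + bn² + cn + d; the 4 given values yield a linear system in the 4 coefficients.
Solving, T(n) = n³ - 7n² - 6n - 7.
The coefficient of n³ is 1.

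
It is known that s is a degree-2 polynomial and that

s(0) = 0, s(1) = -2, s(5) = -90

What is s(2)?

Write s(k) = ak² + bk + c; the 3 given values yield a linear system in the 3 coefficients.
Solving, s(k) = -4k² + 2k.
Then s(2) = -12.

-12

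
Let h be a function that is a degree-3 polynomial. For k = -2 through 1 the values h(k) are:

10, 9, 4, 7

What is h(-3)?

Write h(k) = ak³ + bk² + ck + d; the 4 given values yield a linear system in the 4 coefficients.
Solving, h(k) = 2k³ + 4k² - 3k + 4.
Then h(-3) = -5.

-5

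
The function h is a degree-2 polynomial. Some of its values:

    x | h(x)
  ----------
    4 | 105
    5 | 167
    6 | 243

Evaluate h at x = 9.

555

Write h(x) = ax² + bx + c; the 3 given values yield a linear system in the 3 coefficients.
Solving, h(x) = 7x² - x - 3.
Then h(9) = 555.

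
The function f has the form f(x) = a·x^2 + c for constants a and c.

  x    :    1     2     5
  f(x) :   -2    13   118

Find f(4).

73

From f(1) = -2 and f(2) = 13: 1a + c = -2 and 4a + c = 13.
Subtracting: 3a = 15, so a = 5; then c = -2 − 5·1 = -7.
So f(x) = 5x² − 7, and f(4) = 73.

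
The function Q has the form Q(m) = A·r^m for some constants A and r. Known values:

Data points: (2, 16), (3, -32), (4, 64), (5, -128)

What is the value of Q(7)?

-512

Consecutive ratio: -32/16 = -2, and 64/(-32) = -2, so r = -2.
Then A·(-2)^2 = 16 gives A = 4, and Q(m) = 4·(-2)^m.
Q(7) = 4·(-2)^7 = -512.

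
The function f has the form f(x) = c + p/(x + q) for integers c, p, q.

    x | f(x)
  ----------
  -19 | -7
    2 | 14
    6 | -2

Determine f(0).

(f(x) − c)(x + q) = p for each data point; the three points give a linear system in c and q, then p follows.
Solving: c = -6, q = -1, p = 20, so f(x) = -6 + 20/(x − 1).
Then f(0) = -6 + 20/(-1) = -26.

-26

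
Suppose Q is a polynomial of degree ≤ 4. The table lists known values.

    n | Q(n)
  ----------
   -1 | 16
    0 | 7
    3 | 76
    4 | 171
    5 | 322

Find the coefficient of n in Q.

-7

Write Q(n) = an^4 + bn³ + cn² + dn + e; the 5 given values yield a linear system in the 5 coefficients.
Solving, the leading coefficient vanishes, and Q(n) = 2n³ + 4n² - 7n + 7.
The coefficient of n is -7.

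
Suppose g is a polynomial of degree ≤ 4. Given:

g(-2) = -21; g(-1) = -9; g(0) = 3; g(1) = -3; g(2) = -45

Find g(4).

First differences: 12, 12, -6, -42. Second differences: 0, -18, -36. Third differences: -18, -18.
Level-3 differences are constant, so g has degree 3.
Fitting a degree-3 polynomial gives g(n) = -3n³ - 9n² + 6n + 3.
Then g(4) = -309.

-309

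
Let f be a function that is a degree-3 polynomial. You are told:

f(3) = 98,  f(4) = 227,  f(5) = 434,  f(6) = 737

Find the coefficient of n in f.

-3

Write f(n) = an³ + bn² + cn + d; the 4 given values yield a linear system in the 4 coefficients.
Solving, f(n) = 3n³ + 3n² - 3n - 1.
The coefficient of n is -3.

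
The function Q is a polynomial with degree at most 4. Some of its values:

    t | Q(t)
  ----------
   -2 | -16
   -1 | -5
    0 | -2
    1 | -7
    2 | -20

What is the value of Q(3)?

Write Q(t) = at^4 + bt³ + ct² + dt + e; the 5 given values yield a linear system in the 5 coefficients.
Solving, the top 2 coefficients vanish, and Q(t) = -4t² - t - 2.
Then Q(3) = -41.

-41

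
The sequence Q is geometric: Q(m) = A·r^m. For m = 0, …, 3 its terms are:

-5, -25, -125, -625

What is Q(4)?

Consecutive ratio: -25/(-5) = 5, and -125/(-25) = 5, so r = 5.
Then A·5^0 = -5 gives A = -5, and Q(m) = -5·5^m.
Q(4) = -5·5^4 = -3125.

-3125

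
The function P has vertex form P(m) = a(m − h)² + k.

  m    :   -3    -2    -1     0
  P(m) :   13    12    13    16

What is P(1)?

First differences -1, 1, 3; second difference 2 = 2a, so a = 1.
Expanding, the m-coefficient is −2ah = -2h; matching it to the data gives h = -2, and then k = 12.
So P(m) = 1(m + 2)² + 12.
P(1) = 1·3² + 12 = 21.

21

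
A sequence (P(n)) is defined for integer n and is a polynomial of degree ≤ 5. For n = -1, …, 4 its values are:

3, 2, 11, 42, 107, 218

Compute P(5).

First differences: -1, 9, 31, 65, 111. Second differences: 10, 22, 34, 46. Third differences: 12, 12, 12.
Level-3 differences are constant, so P has degree 3.
Fitting a degree-3 polynomial gives P(n) = 2n³ + 5n² + 2n + 2.
Then P(5) = 387.

387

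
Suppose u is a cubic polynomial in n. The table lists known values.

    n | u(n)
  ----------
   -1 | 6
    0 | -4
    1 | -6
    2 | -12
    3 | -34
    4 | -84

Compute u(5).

Write u(n) = an³ + bn² + cn + d; the 6 given values yield a linear system in the 4 coefficients.
Solving, u(n) = -2n³ + 4n² - 4n - 4.
Then u(5) = -174.

-174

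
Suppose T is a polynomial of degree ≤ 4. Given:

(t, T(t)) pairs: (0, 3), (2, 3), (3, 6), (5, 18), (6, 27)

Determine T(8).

51

Write T(t) = at^4 + bt³ + ct² + dt + e; the 5 given values yield a linear system in the 5 coefficients.
Solving, the top 2 coefficients vanish, and T(t) = t² - 2t + 3.
Then T(8) = 51.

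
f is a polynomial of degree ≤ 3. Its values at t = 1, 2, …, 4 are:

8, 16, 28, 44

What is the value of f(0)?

4

First differences: 8, 12, 16. Second differences: 4, 4.
Level-2 differences are constant, so f has degree 2.
Fitting a degree-2 polynomial gives f(t) = 2t² + 2t + 4.
Then f(0) = 4.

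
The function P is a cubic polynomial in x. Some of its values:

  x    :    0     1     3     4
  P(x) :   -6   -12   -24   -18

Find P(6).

48

Write P(x) = ax³ + bx² + cx + d; the 4 given values yield a linear system in the 4 coefficients.
Solving, P(x) = x³ - 4x² - 3x - 6.
Then P(6) = 48.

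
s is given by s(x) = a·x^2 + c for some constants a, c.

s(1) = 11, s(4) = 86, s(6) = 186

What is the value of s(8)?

326

From s(1) = 11 and s(4) = 86: 1a + c = 11 and 16a + c = 86.
Subtracting: 15a = 75, so a = 5; then c = 11 − 5·1 = 6.
So s(x) = 5x² + 6, and s(8) = 326.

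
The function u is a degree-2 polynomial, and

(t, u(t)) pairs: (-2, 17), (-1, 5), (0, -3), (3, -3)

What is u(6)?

Write u(t) = at² + bt + c; the 4 given values yield a linear system in the 3 coefficients.
Solving, u(t) = 2t² - 6t - 3.
Then u(6) = 33.

33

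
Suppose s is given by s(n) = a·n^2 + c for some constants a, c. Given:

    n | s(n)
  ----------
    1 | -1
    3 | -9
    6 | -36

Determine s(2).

-4

From s(1) = -1 and s(3) = -9: 1a + c = -1 and 9a + c = -9.
Subtracting: 8a = -8, so a = -1; then c = -1 − (-1)·1 = 0.
So s(n) = -1n² + 0, and s(2) = -4.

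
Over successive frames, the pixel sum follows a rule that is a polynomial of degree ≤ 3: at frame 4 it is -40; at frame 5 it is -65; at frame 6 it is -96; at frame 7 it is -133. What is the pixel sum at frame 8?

Write the value at x as P(x).
First differences: -25, -31, -37. Second differences: -6, -6.
Level-2 differences are constant, so P has degree 2.
Fitting a degree-2 polynomial gives P(x) = -3x² + 2x.
Then P(8) = -176.

-176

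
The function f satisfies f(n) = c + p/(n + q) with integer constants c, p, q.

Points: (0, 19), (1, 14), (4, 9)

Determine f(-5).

-6

(f(n) − c)(n + q) = p for each data point; the three points give a linear system in c and q, then p follows.
Solving: c = 4, q = 2, p = 30, so f(n) = 4 + 30/(n + 2).
Then f(-5) = 4 + 30/(-3) = -6.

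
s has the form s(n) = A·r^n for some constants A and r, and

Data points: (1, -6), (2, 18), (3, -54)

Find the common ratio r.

Consecutive ratio: 18/(-6) = -3, and -54/18 = -3, so r = -3.
Then A·(-3)^1 = -6 gives A = 2, and s(n) = 2·(-3)^n.

-3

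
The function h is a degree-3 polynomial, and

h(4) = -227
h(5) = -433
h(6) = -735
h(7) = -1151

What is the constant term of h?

-3

Write h(n) = an³ + bn² + cn + d; the 4 given values yield a linear system in the 4 coefficients.
Solving, h(n) = -3n³ - 3n² + 4n - 3.
The constant term is h(0) = -3.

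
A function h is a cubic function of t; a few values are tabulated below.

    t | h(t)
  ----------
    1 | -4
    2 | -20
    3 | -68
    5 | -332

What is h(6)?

Write h(t) = at³ + bt² + ct + d; the 4 given values yield a linear system in the 4 coefficients.
Solving, h(t) = -3t³ + 2t² - t - 2.
Then h(6) = -584.

-584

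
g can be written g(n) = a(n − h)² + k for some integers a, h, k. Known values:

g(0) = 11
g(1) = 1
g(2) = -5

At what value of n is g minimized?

3

First differences -10, -6; second difference 4 = 2a, so a = 2.
Expanding, the n-coefficient is −2ah = -4h; matching it to the data gives h = 3, and then k = -7.
So g(n) = 2(n − 3)² − 7.
Hence h = 3.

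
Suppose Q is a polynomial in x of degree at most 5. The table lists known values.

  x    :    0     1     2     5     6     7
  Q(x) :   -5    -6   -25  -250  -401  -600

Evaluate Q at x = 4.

Write Q(x) = ax^5 + bx^4 + cx³ + dx² + ex + p; the 6 given values yield a linear system in the 6 coefficients.
Solving, the top 2 coefficients vanish, and Q(x) = -x³ - 6x² + 6x - 5.
Then Q(4) = -141.

-141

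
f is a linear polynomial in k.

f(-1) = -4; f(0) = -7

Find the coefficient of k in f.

Write f(k) = ak + b; the 2 given values yield a linear system in the 2 coefficients.
Solving, f(k) = -3k - 7.
The coefficient of k is -3.

-3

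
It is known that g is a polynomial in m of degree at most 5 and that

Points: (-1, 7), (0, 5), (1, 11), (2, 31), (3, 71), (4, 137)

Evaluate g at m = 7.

Write g(m) = am^5 + bm^4 + cm³ + dm² + em + p; the 6 given values yield a linear system in the 6 coefficients.
Solving, the top 2 coefficients vanish, and g(m) = m³ + 4m² + m + 5.
Then g(7) = 551.

551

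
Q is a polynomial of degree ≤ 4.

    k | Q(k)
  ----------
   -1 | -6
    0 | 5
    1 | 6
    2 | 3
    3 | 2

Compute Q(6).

71

Write Q(k) = ak^4 + bk³ + ck² + dk + e; the 5 given values yield a linear system in the 5 coefficients.
Solving, the leading coefficient vanishes, and Q(k) = k³ - 5k² + 5k + 5.
Then Q(6) = 71.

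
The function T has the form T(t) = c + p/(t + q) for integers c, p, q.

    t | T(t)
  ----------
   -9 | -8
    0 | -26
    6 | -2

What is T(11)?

(T(t) − c)(t + q) = p for each data point; the three points give a linear system in c and q, then p follows.
Solving: c = -6, q = -1, p = 20, so T(t) = -6 + 20/(t − 1).
Then T(11) = -6 + 20/10 = -4.

-4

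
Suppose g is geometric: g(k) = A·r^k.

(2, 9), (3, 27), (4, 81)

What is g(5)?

243

Consecutive ratio: 27/9 = 3, and 81/27 = 3, so r = 3.
Then A·3^2 = 9 gives A = 1, and g(k) = 1·3^k.
g(5) = 1·3^5 = 243.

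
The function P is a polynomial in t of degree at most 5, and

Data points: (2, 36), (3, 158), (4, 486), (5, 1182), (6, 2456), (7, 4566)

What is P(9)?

First differences: 122, 328, 696, 1274, 2110. Second differences: 206, 368, 578, 836. Third differences: 162, 210, 258. Fourth differences: 48, 48.
Level-4 differences are constant, so P has degree 4.
Fitting a degree-4 polynomial gives P(t) = 2t^4 - t³ + 2t² + t + 2.
Then P(9) = 12566.

12566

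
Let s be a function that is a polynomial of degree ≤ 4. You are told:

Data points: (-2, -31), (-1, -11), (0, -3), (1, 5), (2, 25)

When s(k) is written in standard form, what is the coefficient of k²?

Write s(k) = ak^4 + bk³ + ck² + dk + e; the 5 given values yield a linear system in the 5 coefficients.
Solving, the leading coefficient vanishes, and s(k) = 2k³ + 6k - 3.
The coefficient of k² is 0.

0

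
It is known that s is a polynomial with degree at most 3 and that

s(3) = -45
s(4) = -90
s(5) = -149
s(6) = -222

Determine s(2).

-14

First differences: -45, -59, -73. Second differences: -14, -14.
Level-2 differences are constant, so s has degree 2.
Fitting a degree-2 polynomial gives s(n) = -7n² + 4n + 6.
Then s(2) = -14.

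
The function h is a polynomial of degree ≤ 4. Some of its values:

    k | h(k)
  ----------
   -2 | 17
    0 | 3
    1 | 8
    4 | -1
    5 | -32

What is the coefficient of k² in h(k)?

3

Write h(k) = ak^4 + bk³ + ck² + dk + e; the 5 given values yield a linear system in the 5 coefficients.
Solving, the leading coefficient vanishes, and h(k) = -k³ + 3k² + 3k + 3.
The coefficient of k² is 3.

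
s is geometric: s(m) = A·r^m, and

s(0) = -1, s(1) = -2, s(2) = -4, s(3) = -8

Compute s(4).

-16

Consecutive ratio: -2/(-1) = 2, and -4/(-2) = 2, so r = 2.
Then A·2^0 = -1 gives A = -1, and s(m) = -1·2^m.
s(4) = -1·2^4 = -16.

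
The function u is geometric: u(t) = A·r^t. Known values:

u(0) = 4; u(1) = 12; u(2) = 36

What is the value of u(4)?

Consecutive ratio: 12/4 = 3, and 36/12 = 3, so r = 3.
Then A·3^0 = 4 gives A = 4, and u(t) = 4·3^t.
u(4) = 4·3^4 = 324.

324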